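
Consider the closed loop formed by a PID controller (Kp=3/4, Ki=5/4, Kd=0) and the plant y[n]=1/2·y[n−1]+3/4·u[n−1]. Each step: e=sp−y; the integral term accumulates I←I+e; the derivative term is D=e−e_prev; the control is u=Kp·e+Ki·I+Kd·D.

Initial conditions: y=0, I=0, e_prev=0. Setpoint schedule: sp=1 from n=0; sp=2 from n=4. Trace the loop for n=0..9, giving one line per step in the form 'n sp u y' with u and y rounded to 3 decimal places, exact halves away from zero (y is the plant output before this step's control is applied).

0 1 2.000 0.000
1 1 0.250 1.500
2 1 0.750 0.938
3 1 0.641 1.031
4 2 2.672 0.996
5 2 0.915 2.502
6 2 1.417 1.937
7 2 1.307 2.031
8 2 1.339 1.996
9 2 1.332 2.002

(exact arithmetic carried between steps; '≈' marks a value shown rounded to 6 d.p. or computed from one; I and e_prev carry over from the previous line; the table rounds u and y to 3 d.p., halves away from zero)
n=0: y=0, sp=1, e=sp−y=1; I=1, D=e−e_prev=1; u=3/4·1+5/4·1+0·1=2; next y=1/2·0+3/4·2=1.5
n=1: y=1.5, sp=1, e=sp−y=-0.5; I=0.5, D=e−e_prev=-1.5; u=3/4·(-0.5)+5/4·0.5+0·(-1.5)=0.25; next y=1/2·1.5+3/4·0.25=0.9375
n=2: y=0.9375, sp=1, e=sp−y=0.0625; I=0.5625, D=e−e_prev=0.5625; u=3/4·0.0625+5/4·0.5625+0·0.5625=0.75; next y=1/2·0.9375+3/4·0.75=1.03125
n=3: y=1.03125, sp=1, e=sp−y=-0.03125; I=0.53125, D=e−e_prev=-0.09375; u=3/4·(-0.03125)+5/4·0.53125+0·(-0.09375)=0.640625; next y=1/2·1.03125+3/4·0.640625≈0.996094
n=4: y≈0.996094, sp=2, e=sp−y≈1.003906; I≈1.535156, D=e−e_prev≈1.035156; u=3/4·1.003906+5/4·1.535156+0·1.035156≈2.671875; next y=1/2·0.996094+3/4·2.671875≈2.501953
n=5: y≈2.501953, sp=2, e=sp−y≈-0.501953; I≈1.033203, D=e−e_prev≈-1.505859; u=3/4·(-0.501953)+5/4·1.033203+0·(-1.505859)≈0.915039; next y=1/2·2.501953+3/4·0.915039≈1.937256
n=6: y≈1.937256, sp=2, e=sp−y≈0.062744; I≈1.095947, D=e−e_prev≈0.564697; u=3/4·0.062744+5/4·1.095947+0·0.564697≈1.416992; next y=1/2·1.937256+3/4·1.416992≈2.031372
n=7: y≈2.031372, sp=2, e=sp−y≈-0.031372; I≈1.064575, D=e−e_prev≈-0.094116; u=3/4·(-0.031372)+5/4·1.064575+0·(-0.094116)≈1.307190; next y=1/2·2.031372+3/4·1.307190≈1.996078
n=8: y≈1.996078, sp=2, e=sp−y≈0.003922; I≈1.068497, D=e−e_prev≈0.035294; u=3/4·0.003922+5/4·1.068497+0·0.035294≈1.338562; next y=1/2·1.996078+3/4·1.338562≈2.001961
n=9: y≈2.001961, sp=2, e=sp−y≈-0.001961; I≈1.066536, D=e−e_prev≈-0.005882; u=3/4·(-0.001961)+5/4·1.066536+0·(-0.005882)≈1.331699; next y=1/2·2.001961+3/4·1.331699≈1.999755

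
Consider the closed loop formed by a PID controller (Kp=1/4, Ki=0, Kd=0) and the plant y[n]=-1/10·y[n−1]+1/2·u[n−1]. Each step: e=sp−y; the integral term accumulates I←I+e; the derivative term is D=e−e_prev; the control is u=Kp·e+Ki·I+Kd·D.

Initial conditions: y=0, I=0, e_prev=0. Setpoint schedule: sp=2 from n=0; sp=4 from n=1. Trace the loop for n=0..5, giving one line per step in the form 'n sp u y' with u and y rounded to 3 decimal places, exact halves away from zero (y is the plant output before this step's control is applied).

0 2 0.500 0.000
1 4 0.938 0.250
2 4 0.889 0.444
3 4 0.900 0.400
4 4 0.898 0.410
5 4 0.898 0.408

(exact arithmetic carried between steps; '≈' marks a value shown rounded to 6 d.p. or computed from one; I and e_prev carry over from the previous line; the table rounds u and y to 3 d.p., halves away from zero)
n=0: y=0, sp=2, e=sp−y=2; I=2, D=e−e_prev=2; u=1/4·2+0·2+0·2=0.5; next y=-1/10·0+1/2·0.5=0.25
n=1: y=0.25, sp=4, e=sp−y=3.75; I=5.75, D=e−e_prev=1.75; u=1/4·3.75+0·5.75+0·1.75=0.9375; next y=-1/10·0.25+1/2·0.9375=0.44375
n=2: y=0.44375, sp=4, e=sp−y=3.55625; I=9.30625, D=e−e_prev=-0.19375; u=1/4·3.55625+0·9.30625+0·(-0.19375)≈0.889063; next y=-1/10·0.44375+1/2·0.889063≈0.400156
n=3: y≈0.400156, sp=4, e=sp−y≈3.599844; I≈12.906094, D=e−e_prev≈0.043594; u=1/4·3.599844+0·12.906094+0·0.043594≈0.899961; next y=-1/10·0.400156+1/2·0.899961≈0.409965
n=4: y≈0.409965, sp=4, e=sp−y≈3.590035; I≈16.496129, D=e−e_prev≈-0.009809; u=1/4·3.590035+0·16.496129+0·(-0.009809)≈0.897509; next y=-1/10·0.409965+1/2·0.897509≈0.407758
n=5: y≈0.407758, sp=4, e=sp−y≈3.592242; I≈20.088371, D=e−e_prev≈0.002207; u=1/4·3.592242+0·20.088371+0·0.002207≈0.898061; next y=-1/10·0.407758+1/2·0.898061≈0.408254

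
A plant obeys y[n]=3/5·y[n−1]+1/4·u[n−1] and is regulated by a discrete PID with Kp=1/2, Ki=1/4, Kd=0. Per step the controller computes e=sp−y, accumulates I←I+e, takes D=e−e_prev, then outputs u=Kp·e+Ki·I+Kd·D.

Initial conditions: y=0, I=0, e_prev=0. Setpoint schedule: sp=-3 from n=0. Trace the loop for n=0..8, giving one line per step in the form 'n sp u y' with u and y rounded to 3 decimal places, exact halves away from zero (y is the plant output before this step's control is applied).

0 -3 -2.250 0.000
1 -3 -2.578 -0.563
2 -3 -2.873 -0.982
3 -3 -3.133 -1.307
4 -3 -3.361 -1.568
5 -3 -3.559 -1.781
6 -3 -3.731 -1.958
7 -3 -3.879 -2.108
8 -3 -4.007 -2.235

(exact arithmetic carried between steps; '≈' marks a value shown rounded to 6 d.p. or computed from one; I and e_prev carry over from the previous line; the table rounds u and y to 3 d.p., halves away from zero)
n=0: y=0, sp=-3, e=sp−y=-3; I=-3, D=e−e_prev=-3; u=1/2·(-3)+1/4·(-3)+0·(-3)=-2.25; next y=3/5·0+1/4·(-2.25)=-0.5625
n=1: y=-0.5625, sp=-3, e=sp−y=-2.4375; I=-5.4375, D=e−e_prev=0.5625; u=1/2·(-2.4375)+1/4·(-5.4375)+0·0.5625=-2.578125; next y=3/5·(-0.5625)+1/4·(-2.578125)≈-0.982031
n=2: y≈-0.982031, sp=-3, e=sp−y≈-2.017969; I≈-7.455469, D=e−e_prev≈0.419531; u=1/2·(-2.017969)+1/4·(-7.455469)+0·0.419531≈-2.872852; next y=3/5·(-0.982031)+1/4·(-2.872852)≈-1.307432
n=3: y≈-1.307432, sp=-3, e=sp−y≈-1.692568; I≈-9.148037, D=e−e_prev≈0.325400; u=1/2·(-1.692568)+1/4·(-9.148037)+0·0.325400≈-3.133293; next y=3/5·(-1.307432)+1/4·(-3.133293)≈-1.567782
n=4: y≈-1.567782, sp=-3, e=sp−y≈-1.432218; I≈-10.580255, D=e−e_prev≈0.260351; u=1/2·(-1.432218)+1/4·(-10.580255)+0·0.260351≈-3.361173; next y=3/5·(-1.567782)+1/4·(-3.361173)≈-1.780963
n=5: y≈-1.780963, sp=-3, e=sp−y≈-1.219037; I≈-11.799292, D=e−e_prev≈0.213180; u=1/2·(-1.219037)+1/4·(-11.799292)+0·0.213180≈-3.559342; next y=3/5·(-1.780963)+1/4·(-3.559342)≈-1.958413
n=6: y≈-1.958413, sp=-3, e=sp−y≈-1.041587; I≈-12.840879, D=e−e_prev≈0.177450; u=1/2·(-1.041587)+1/4·(-12.840879)+0·0.177450≈-3.731013; next y=3/5·(-1.958413)+1/4·(-3.731013)≈-2.107801
n=7: y≈-2.107801, sp=-3, e=sp−y≈-0.892199; I≈-13.733078, D=e−e_prev≈0.149388; u=1/2·(-0.892199)+1/4·(-13.733078)+0·0.149388≈-3.879369; next y=3/5·(-2.107801)+1/4·(-3.879369)≈-2.234523
n=8: y≈-2.234523, sp=-3, e=sp−y≈-0.765477; I≈-14.498555, D=e−e_prev≈0.126722; u=1/2·(-0.765477)+1/4·(-14.498555)+0·0.126722≈-4.007377; next y=3/5·(-2.234523)+1/4·(-4.007377)≈-2.342558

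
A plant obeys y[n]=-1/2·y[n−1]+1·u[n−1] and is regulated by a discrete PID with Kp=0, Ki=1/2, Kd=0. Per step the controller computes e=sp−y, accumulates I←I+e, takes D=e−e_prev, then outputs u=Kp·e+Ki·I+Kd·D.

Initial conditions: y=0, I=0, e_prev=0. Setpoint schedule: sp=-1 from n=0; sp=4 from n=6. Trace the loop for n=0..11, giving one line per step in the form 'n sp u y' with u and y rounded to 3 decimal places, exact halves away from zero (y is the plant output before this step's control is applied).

0 -1 -0.500 0.000
1 -1 -0.750 -0.500
2 -1 -1.000 -0.500
3 -1 -1.125 -0.750
4 -1 -1.250 -0.750
5 -1 -1.313 -0.875
6 4 1.125 -0.875
7 4 2.344 1.563
8 4 3.563 1.563
9 4 4.172 2.781
10 4 4.781 2.781
11 4 5.086 3.391

(exact arithmetic carried between steps; '≈' marks a value shown rounded to 6 d.p. or computed from one; I and e_prev carry over from the previous line; the table rounds u and y to 3 d.p., halves away from zero)
n=0: y=0, sp=-1, e=sp−y=-1; I=-1, D=e−e_prev=-1; u=0·(-1)+1/2·(-1)+0·(-1)=-0.5; next y=-1/2·0+1·(-0.5)=-0.5
n=1: y=-0.5, sp=-1, e=sp−y=-0.5; I=-1.5, D=e−e_prev=0.5; u=0·(-0.5)+1/2·(-1.5)+0·0.5=-0.75; next y=-1/2·(-0.5)+1·(-0.75)=-0.5
n=2: y=-0.5, sp=-1, e=sp−y=-0.5; I=-2, D=e−e_prev=0; u=0·(-0.5)+1/2·(-2)+0·0=-1; next y=-1/2·(-0.5)+1·(-1)=-0.75
n=3: y=-0.75, sp=-1, e=sp−y=-0.25; I=-2.25, D=e−e_prev=0.25; u=0·(-0.25)+1/2·(-2.25)+0·0.25=-1.125; next y=-1/2·(-0.75)+1·(-1.125)=-0.75
n=4: y=-0.75, sp=-1, e=sp−y=-0.25; I=-2.5, D=e−e_prev=0; u=0·(-0.25)+1/2·(-2.5)+0·0=-1.25; next y=-1/2·(-0.75)+1·(-1.25)=-0.875
n=5: y=-0.875, sp=-1, e=sp−y=-0.125; I=-2.625, D=e−e_prev=0.125; u=0·(-0.125)+1/2·(-2.625)+0·0.125=-1.3125; next y=-1/2·(-0.875)+1·(-1.3125)=-0.875
n=6: y=-0.875, sp=4, e=sp−y=4.875; I=2.25, D=e−e_prev=5; u=0·4.875+1/2·2.25+0·5=1.125; next y=-1/2·(-0.875)+1·1.125=1.5625
n=7: y=1.5625, sp=4, e=sp−y=2.4375; I=4.6875, D=e−e_prev=-2.4375; u=0·2.4375+1/2·4.6875+0·(-2.4375)=2.34375; next y=-1/2·1.5625+1·2.34375=1.5625
n=8: y=1.5625, sp=4, e=sp−y=2.4375; I=7.125, D=e−e_prev=0; u=0·2.4375+1/2·7.125+0·0=3.5625; next y=-1/2·1.5625+1·3.5625=2.78125
n=9: y=2.78125, sp=4, e=sp−y=1.21875; I=8.34375, D=e−e_prev=-1.21875; u=0·1.21875+1/2·8.34375+0·(-1.21875)=4.171875; next y=-1/2·2.78125+1·4.171875=2.78125
n=10: y=2.78125, sp=4, e=sp−y=1.21875; I=9.5625, D=e−e_prev=0; u=0·1.21875+1/2·9.5625+0·0=4.78125; next y=-1/2·2.78125+1·4.78125=3.390625
n=11: y=3.390625, sp=4, e=sp−y=0.609375; I=10.171875, D=e−e_prev=-0.609375; u=0·0.609375+1/2·10.171875+0·(-0.609375)≈5.085938; next y=-1/2·3.390625+1·5.085938≈3.390625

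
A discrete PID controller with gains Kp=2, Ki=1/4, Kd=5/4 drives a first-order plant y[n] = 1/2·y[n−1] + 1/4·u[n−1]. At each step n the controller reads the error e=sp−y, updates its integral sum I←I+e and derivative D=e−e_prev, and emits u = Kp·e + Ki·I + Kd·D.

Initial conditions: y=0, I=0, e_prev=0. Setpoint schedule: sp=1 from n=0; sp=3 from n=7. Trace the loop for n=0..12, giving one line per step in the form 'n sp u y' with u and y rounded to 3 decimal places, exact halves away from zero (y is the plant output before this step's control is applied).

0 1 3.500 0.000
1 1 -0.563 0.875
2 1 2.586 0.297
3 1 0.296 0.795
4 1 2.102 0.471
5 1 0.816 0.761
6 1 1.856 0.584
7 3 8.138 0.756
8 3 0.616 2.413
9 3 6.516 1.360
10 3 2.290 2.309
11 3 5.686 1.727
12 3 3.324 2.285

(exact arithmetic carried between steps; '≈' marks a value shown rounded to 6 d.p. or computed from one; I and e_prev carry over from the previous line; the table rounds u and y to 3 d.p., halves away from zero)
n=0: y=0, sp=1, e=sp−y=1; I=1, D=e−e_prev=1; u=2·1+1/4·1+5/4·1=3.5; next y=1/2·0+1/4·3.5=0.875
n=1: y=0.875, sp=1, e=sp−y=0.125; I=1.125, D=e−e_prev=-0.875; u=2·0.125+1/4·1.125+5/4·(-0.875)=-0.5625; next y=1/2·0.875+1/4·(-0.5625)=0.296875
n=2: y=0.296875, sp=1, e=sp−y=0.703125; I=1.828125, D=e−e_prev=0.578125; u=2·0.703125+1/4·1.828125+5/4·0.578125≈2.585938; next y=1/2·0.296875+1/4·2.585938≈0.794922
n=3: y≈0.794922, sp=1, e=sp−y≈0.205078; I≈2.033203, D=e−e_prev≈-0.498047; u=2·0.205078+1/4·2.033203+5/4·(-0.498047)≈0.295898; next y=1/2·0.794922+1/4·0.295898≈0.471436
n=4: y≈0.471436, sp=1, e=sp−y≈0.528564; I≈2.561768, D=e−e_prev≈0.323486; u=2·0.528564+1/4·2.561768+5/4·0.323486≈2.101929; next y=1/2·0.471436+1/4·2.101929≈0.761200
n=5: y≈0.761200, sp=1, e=sp−y≈0.238800; I≈2.800568, D=e−e_prev≈-0.289764; u=2·0.238800+1/4·2.800568+5/4·(-0.289764)≈0.815536; next y=1/2·0.761200+1/4·0.815536≈0.584484
n=6: y≈0.584484, sp=1, e=sp−y≈0.415516; I≈3.216084, D=e−e_prev≈0.176716; u=2·0.415516+1/4·3.216084+5/4·0.176716≈1.855947; next y=1/2·0.584484+1/4·1.855947≈0.756229
n=7: y≈0.756229, sp=3, e=sp−y≈2.243771; I≈5.459855, D=e−e_prev≈1.828255; u=2·2.243771+1/4·5.459855+5/4·1.828255≈8.137825; next y=1/2·0.756229+1/4·8.137825≈2.412571
n=8: y≈2.412571, sp=3, e=sp−y≈0.587429; I≈6.047284, D=e−e_prev≈-1.656342; u=2·0.587429+1/4·6.047284+5/4·(-1.656342)≈0.616253; next y=1/2·2.412571+1/4·0.616253≈1.360348
n=9: y≈1.360348, sp=3, e=sp−y≈1.639652; I≈7.686935, D=e−e_prev≈1.052222; u=2·1.639652+1/4·7.686935+5/4·1.052222≈6.516315; next y=1/2·1.360348+1/4·6.516315≈2.309253
n=10: y≈2.309253, sp=3, e=sp−y≈0.690747; I≈8.377683, D=e−e_prev≈-0.948904; u=2·0.690747+1/4·8.377683+5/4·(-0.948904)≈2.289784; next y=1/2·2.309253+1/4·2.289784≈1.727073
n=11: y≈1.727073, sp=3, e=sp−y≈1.272927; I≈9.650610, D=e−e_prev≈0.582180; u=2·1.272927+1/4·9.650610+5/4·0.582180≈5.686233; next y=1/2·1.727073+1/4·5.686233≈2.285094
n=12: y≈2.285094, sp=3, e=sp−y≈0.714906; I≈10.365516, D=e−e_prev≈-0.558022; u=2·0.714906+1/4·10.365516+5/4·(-0.558022)≈3.323662; next y=1/2·2.285094+1/4·3.323662≈1.973463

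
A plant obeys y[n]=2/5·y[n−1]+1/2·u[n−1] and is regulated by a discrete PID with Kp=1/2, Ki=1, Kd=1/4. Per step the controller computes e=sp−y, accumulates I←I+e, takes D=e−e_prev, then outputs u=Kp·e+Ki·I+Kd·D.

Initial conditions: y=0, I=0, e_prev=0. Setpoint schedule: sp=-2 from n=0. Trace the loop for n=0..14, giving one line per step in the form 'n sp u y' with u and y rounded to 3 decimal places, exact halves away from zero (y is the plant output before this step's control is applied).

(exact arithmetic carried between steps; '≈' marks a value shown rounded to 6 d.p. or computed from one; I and e_prev carry over from the previous line; the table rounds u and y to 3 d.p., halves away from zero)
n=0: y=0, sp=-2, e=sp−y=-2; I=-2, D=e−e_prev=-2; u=1/2·(-2)+1·(-2)+1/4·(-2)=-3.5; next y=2/5·0+1/2·(-3.5)=-1.75
n=1: y=-1.75, sp=-2, e=sp−y=-0.25; I=-2.25, D=e−e_prev=1.75; u=1/2·(-0.25)+1·(-2.25)+1/4·1.75=-1.9375; next y=2/5·(-1.75)+1/2·(-1.9375)=-1.66875
n=2: y=-1.66875, sp=-2, e=sp−y=-0.33125; I=-2.58125, D=e−e_prev=-0.08125; u=1/2·(-0.33125)+1·(-2.58125)+1/4·(-0.08125)≈-2.767188; next y=2/5·(-1.66875)+1/2·(-2.767188)≈-2.051094
n=3: y≈-2.051094, sp=-2, e=sp−y≈0.051094; I≈-2.530156, D=e−e_prev≈0.382344; u=1/2·0.051094+1·(-2.530156)+1/4·0.382344≈-2.409023; next y=2/5·(-2.051094)+1/2·(-2.409023)≈-2.024949
n=4: y≈-2.024949, sp=-2, e=sp−y≈0.024949; I≈-2.505207, D=e−e_prev≈-0.026145; u=1/2·0.024949+1·(-2.505207)+1/4·(-0.026145)≈-2.499269; next y=2/5·(-2.024949)+1/2·(-2.499269)≈-2.059614
n=5: y≈-2.059614, sp=-2, e=sp−y≈0.059614; I≈-2.445593, D=e−e_prev≈0.034665; u=1/2·0.059614+1·(-2.445593)+1/4·0.034665≈-2.407120; next y=2/5·(-2.059614)+1/2·(-2.407120)≈-2.027406
n=6: y≈-2.027406, sp=-2, e=sp−y≈0.027406; I≈-2.418188, D=e−e_prev≈-0.032208; u=1/2·0.027406+1·(-2.418188)+1/4·(-0.032208)≈-2.412537; next y=2/5·(-2.027406)+1/2·(-2.412537)≈-2.017231
n=7: y≈-2.017231, sp=-2, e=sp−y≈0.017231; I≈-2.400957, D=e−e_prev≈-0.010175; u=1/2·0.017231+1·(-2.400957)+1/4·(-0.010175)≈-2.394885; next y=2/5·(-2.017231)+1/2·(-2.394885)≈-2.004335
n=8: y≈-2.004335, sp=-2, e=sp−y≈0.004335; I≈-2.396622, D=e−e_prev≈-0.012896; u=1/2·0.004335+1·(-2.396622)+1/4·(-0.012896)≈-2.397678; next y=2/5·(-2.004335)+1/2·(-2.397678)≈-2.000573
n=9: y≈-2.000573, sp=-2, e=sp−y≈0.000573; I≈-2.396049, D=e−e_prev≈-0.003762; u=1/2·0.000573+1·(-2.396049)+1/4·(-0.003762)≈-2.396703; next y=2/5·(-2.000573)+1/2·(-2.396703)≈-1.998581
n=10: y≈-1.998581, sp=-2, e=sp−y≈-0.001419; I≈-2.397468, D=e−e_prev≈-0.001993; u=1/2·(-0.001419)+1·(-2.397468)+1/4·(-0.001993)≈-2.398676; next y=2/5·(-1.998581)+1/2·(-2.398676)≈-1.998770
n=11: y≈-1.998770, sp=-2, e=sp−y≈-0.001230; I≈-2.398698, D=e−e_prev≈0.000190; u=1/2·(-0.001230)+1·(-2.398698)+1/4·0.000190≈-2.399265; next y=2/5·(-1.998770)+1/2·(-2.399265)≈-1.999141
n=12: y≈-1.999141, sp=-2, e=sp−y≈-0.000859; I≈-2.399557, D=e−e_prev≈0.000371; u=1/2·(-0.000859)+1·(-2.399557)+1/4·0.000371≈-2.399894; next y=2/5·(-1.999141)+1/2·(-2.399894)≈-1.999603
n=13: y≈-1.999603, sp=-2, e=sp−y≈-0.000397; I≈-2.399954, D=e−e_prev≈0.000463; u=1/2·(-0.000397)+1·(-2.399954)+1/4·0.000463≈-2.400036; next y=2/5·(-1.999603)+1/2·(-2.400036)≈-1.999860
n=14: y≈-1.999860, sp=-2, e=sp−y≈-0.000140; I≈-2.400094, D=e−e_prev≈0.000256; u=1/2·(-0.000140)+1·(-2.400094)+1/4·0.000256≈-2.400100; next y=2/5·(-1.999860)+1/2·(-2.400100)≈-1.999994

0 -2 -3.500 0.000
1 -2 -1.938 -1.750
2 -2 -2.767 -1.669
3 -2 -2.409 -2.051
4 -2 -2.499 -2.025
5 -2 -2.407 -2.060
6 -2 -2.413 -2.027
7 -2 -2.395 -2.017
8 -2 -2.398 -2.004
9 -2 -2.397 -2.001
10 -2 -2.399 -1.999
11 -2 -2.399 -1.999
12 -2 -2.400 -1.999
13 -2 -2.400 -2.000
14 -2 -2.400 -2.000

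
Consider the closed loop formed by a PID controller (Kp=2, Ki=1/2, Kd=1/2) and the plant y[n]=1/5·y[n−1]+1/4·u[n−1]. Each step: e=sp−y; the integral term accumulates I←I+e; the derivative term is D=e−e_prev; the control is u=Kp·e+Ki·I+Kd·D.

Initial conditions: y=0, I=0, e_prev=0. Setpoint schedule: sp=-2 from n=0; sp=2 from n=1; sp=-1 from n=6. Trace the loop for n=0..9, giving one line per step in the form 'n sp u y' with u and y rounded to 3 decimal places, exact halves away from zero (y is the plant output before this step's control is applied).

0 -2 -6.000 0.000
1 2 10.500 -1.500
2 2 -1.975 2.325
3 2 6.836 -0.029
4 2 1.478 1.703
5 2 5.472 0.710
6 -1 -5.780 1.510
7 -1 2.824 -1.143
8 -1 -3.292 0.477
9 -1 0.394 -0.728

(exact arithmetic carried between steps; '≈' marks a value shown rounded to 6 d.p. or computed from one; I and e_prev carry over from the previous line; the table rounds u and y to 3 d.p., halves away from zero)
n=0: y=0, sp=-2, e=sp−y=-2; I=-2, D=e−e_prev=-2; u=2·(-2)+1/2·(-2)+1/2·(-2)=-6; next y=1/5·0+1/4·(-6)=-1.5
n=1: y=-1.5, sp=2, e=sp−y=3.5; I=1.5, D=e−e_prev=5.5; u=2·3.5+1/2·1.5+1/2·5.5=10.5; next y=1/5·(-1.5)+1/4·10.5=2.325
n=2: y=2.325, sp=2, e=sp−y=-0.325; I=1.175, D=e−e_prev=-3.825; u=2·(-0.325)+1/2·1.175+1/2·(-3.825)=-1.975; next y=1/5·2.325+1/4·(-1.975)=-0.02875
n=3: y=-0.02875, sp=2, e=sp−y=2.02875; I=3.20375, D=e−e_prev=2.35375; u=2·2.02875+1/2·3.20375+1/2·2.35375=6.83625; next y=1/5·(-0.02875)+1/4·6.83625≈1.703313
n=4: y≈1.703313, sp=2, e=sp−y≈0.296688; I≈3.500438, D=e−e_prev≈-1.732063; u=2·0.296688+1/2·3.500438+1/2·(-1.732063)≈1.477563; next y=1/5·1.703313+1/4·1.477563≈0.710053
n=5: y≈0.710053, sp=2, e=sp−y≈1.289947; I≈4.790384, D=e−e_prev≈0.993259; u=2·1.289947+1/2·4.790384+1/2·0.993259≈5.471716; next y=1/5·0.710053+1/4·5.471716≈1.509940
n=6: y≈1.509940, sp=-1, e=sp−y≈-2.509940; I≈2.280445, D=e−e_prev≈-3.799886; u=2·(-2.509940)+1/2·2.280445+1/2·(-3.799886)≈-5.779600; next y=1/5·1.509940+1/4·(-5.779600)≈-1.142912
n=7: y≈-1.142912, sp=-1, e=sp−y≈0.142912; I≈2.423357, D=e−e_prev≈2.652852; u=2·0.142912+1/2·2.423357+1/2·2.652852≈2.823928; next y=1/5·(-1.142912)+1/4·2.823928≈0.477400
n=8: y≈0.477400, sp=-1, e=sp−y≈-1.477400; I≈0.945957, D=e−e_prev≈-1.620312; u=2·(-1.477400)+1/2·0.945957+1/2·(-1.620312)≈-3.291977; next y=1/5·0.477400+1/4·(-3.291977)≈-0.727514
n=9: y≈-0.727514, sp=-1, e=sp−y≈-0.272486; I≈0.673471, D=e−e_prev≈1.204914; u=2·(-0.272486)+1/2·0.673471+1/2·1.204914≈0.394221; next y=1/5·(-0.727514)+1/4·0.394221≈-0.046948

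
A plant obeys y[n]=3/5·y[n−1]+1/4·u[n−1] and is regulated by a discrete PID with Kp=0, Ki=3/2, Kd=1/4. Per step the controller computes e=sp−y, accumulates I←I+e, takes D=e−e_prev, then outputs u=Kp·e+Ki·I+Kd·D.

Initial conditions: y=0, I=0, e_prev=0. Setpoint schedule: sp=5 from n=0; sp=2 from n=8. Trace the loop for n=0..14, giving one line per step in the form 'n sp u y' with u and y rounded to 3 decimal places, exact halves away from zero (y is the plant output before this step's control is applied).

0 5 8.750 0.000
1 5 11.172 2.188
2 5 12.581 4.105
3 5 11.772 5.609
4 5 10.011 6.308
5 5 8.259 6.288
6 5 7.111 5.837
7 5 6.717 5.280
8 2 1.665 4.847
9 2 0.701 3.325
10 2 0.354 2.170
11 2 1.174 1.390
12 2 2.353 1.128
13 2 3.356 1.265
14 2 3.910 1.598

(exact arithmetic carried between steps; '≈' marks a value shown rounded to 6 d.p. or computed from one; I and e_prev carry over from the previous line; the table rounds u and y to 3 d.p., halves away from zero)
n=0: y=0, sp=5, e=sp−y=5; I=5, D=e−e_prev=5; u=0·5+3/2·5+1/4·5=8.75; next y=3/5·0+1/4·8.75=2.1875
n=1: y=2.1875, sp=5, e=sp−y=2.8125; I=7.8125, D=e−e_prev=-2.1875; u=0·2.8125+3/2·7.8125+1/4·(-2.1875)=11.171875; next y=3/5·2.1875+1/4·11.171875≈4.105469
n=2: y≈4.105469, sp=5, e=sp−y≈0.894531; I≈8.707031, D=e−e_prev≈-1.917969; u=0·0.894531+3/2·8.707031+1/4·(-1.917969)≈12.581055; next y=3/5·4.105469+1/4·12.581055≈5.608545
n=3: y≈5.608545, sp=5, e=sp−y≈-0.608545; I≈8.098486, D=e−e_prev≈-1.503076; u=0·(-0.608545)+3/2·8.098486+1/4·(-1.503076)≈11.771960; next y=3/5·5.608545+1/4·11.771960≈6.308117
n=4: y≈6.308117, sp=5, e=sp−y≈-1.308117; I≈6.790369, D=e−e_prev≈-0.699572; u=0·(-1.308117)+3/2·6.790369+1/4·(-0.699572)≈10.010661; next y=3/5·6.308117+1/4·10.010661≈6.287535
n=5: y≈6.287535, sp=5, e=sp−y≈-1.287535; I≈5.502834, D=e−e_prev≈0.020582; u=0·(-1.287535)+3/2·5.502834+1/4·0.020582≈8.259396; next y=3/5·6.287535+1/4·8.259396≈5.837370
n=6: y≈5.837370, sp=5, e=sp−y≈-0.837370; I≈4.665464, D=e−e_prev≈0.450165; u=0·(-0.837370)+3/2·4.665464+1/4·0.450165≈7.110737; next y=3/5·5.837370+1/4·7.110737≈5.280106
n=7: y≈5.280106, sp=5, e=sp−y≈-0.280106; I≈4.385357, D=e−e_prev≈0.557264; u=0·(-0.280106)+3/2·4.385357+1/4·0.557264≈6.717352; next y=3/5·5.280106+1/4·6.717352≈4.847402
n=8: y≈4.847402, sp=2, e=sp−y≈-2.847402; I≈1.537955, D=e−e_prev≈-2.567295; u=0·(-2.847402)+3/2·1.537955+1/4·(-2.567295)≈1.665109; next y=3/5·4.847402+1/4·1.665109≈3.324718
n=9: y≈3.324718, sp=2, e=sp−y≈-1.324718; I≈0.213237, D=e−e_prev≈1.522683; u=0·(-1.324718)+3/2·0.213237+1/4·1.522683≈0.700526; next y=3/5·3.324718+1/4·0.700526≈2.169963
n=10: y≈2.169963, sp=2, e=sp−y≈-0.169963; I≈0.043274, D=e−e_prev≈1.154756; u=0·(-0.169963)+3/2·0.043274+1/4·1.154756≈0.353601; next y=3/5·2.169963+1/4·0.353601≈1.390378
n=11: y≈1.390378, sp=2, e=sp−y≈0.609622; I≈0.652897, D=e−e_prev≈0.779585; u=0·0.609622+3/2·0.652897+1/4·0.779585≈1.174241; next y=3/5·1.390378+1/4·1.174241≈1.127787
n=12: y≈1.127787, sp=2, e=sp−y≈0.872213; I≈1.525110, D=e−e_prev≈0.262591; u=0·0.872213+3/2·1.525110+1/4·0.262591≈2.353312; next y=3/5·1.127787+1/4·2.353312≈1.265000
n=13: y≈1.265000, sp=2, e=sp−y≈0.735000; I≈2.260109, D=e−e_prev≈-0.137213; u=0·0.735000+3/2·2.260109+1/4·(-0.137213)≈3.355861; next y=3/5·1.265000+1/4·3.355861≈1.597965
n=14: y≈1.597965, sp=2, e=sp−y≈0.402035; I≈2.662144, D=e−e_prev≈-0.332965; u=0·0.402035+3/2·2.662144+1/4·(-0.332965)≈3.909975; next y=3/5·1.597965+1/4·3.909975≈1.936273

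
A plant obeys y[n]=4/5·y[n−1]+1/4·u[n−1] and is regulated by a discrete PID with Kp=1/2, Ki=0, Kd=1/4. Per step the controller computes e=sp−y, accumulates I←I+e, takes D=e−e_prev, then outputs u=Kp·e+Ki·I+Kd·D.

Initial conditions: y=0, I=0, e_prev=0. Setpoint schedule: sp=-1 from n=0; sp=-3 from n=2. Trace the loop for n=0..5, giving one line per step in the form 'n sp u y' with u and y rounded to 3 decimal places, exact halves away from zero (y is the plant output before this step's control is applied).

0 -1 -0.750 0.000
1 -1 -0.359 -0.188
2 -3 -1.867 -0.240
3 -3 -1.066 -0.659
4 -3 -1.070 -0.793
5 -3 -1.022 -0.902

(exact arithmetic carried between steps; '≈' marks a value shown rounded to 6 d.p. or computed from one; I and e_prev carry over from the previous line; the table rounds u and y to 3 d.p., halves away from zero)
n=0: y=0, sp=-1, e=sp−y=-1; I=-1, D=e−e_prev=-1; u=1/2·(-1)+0·(-1)+1/4·(-1)=-0.75; next y=4/5·0+1/4·(-0.75)=-0.1875
n=1: y=-0.1875, sp=-1, e=sp−y=-0.8125; I=-1.8125, D=e−e_prev=0.1875; u=1/2·(-0.8125)+0·(-1.8125)+1/4·0.1875=-0.359375; next y=4/5·(-0.1875)+1/4·(-0.359375)≈-0.239844
n=2: y≈-0.239844, sp=-3, e=sp−y≈-2.760156; I≈-4.572656, D=e−e_prev≈-1.947656; u=1/2·(-2.760156)+0·(-4.572656)+1/4·(-1.947656)≈-1.866992; next y=4/5·(-0.239844)+1/4·(-1.866992)≈-0.658623
n=3: y≈-0.658623, sp=-3, e=sp−y≈-2.341377; I≈-6.914033, D=e−e_prev≈0.418779; u=1/2·(-2.341377)+0·(-6.914033)+1/4·0.418779≈-1.065994; next y=4/5·(-0.658623)+1/4·(-1.065994)≈-0.793397
n=4: y≈-0.793397, sp=-3, e=sp−y≈-2.206603; I≈-9.120636, D=e−e_prev≈0.134774; u=1/2·(-2.206603)+0·(-9.120636)+1/4·0.134774≈-1.069608; next y=4/5·(-0.793397)+1/4·(-1.069608)≈-0.902120
n=5: y≈-0.902120, sp=-3, e=sp−y≈-2.097880; I≈-11.218517, D=e−e_prev≈0.108723; u=1/2·(-2.097880)+0·(-11.218517)+1/4·0.108723≈-1.021760; next y=4/5·(-0.902120)+1/4·(-1.021760)≈-0.977136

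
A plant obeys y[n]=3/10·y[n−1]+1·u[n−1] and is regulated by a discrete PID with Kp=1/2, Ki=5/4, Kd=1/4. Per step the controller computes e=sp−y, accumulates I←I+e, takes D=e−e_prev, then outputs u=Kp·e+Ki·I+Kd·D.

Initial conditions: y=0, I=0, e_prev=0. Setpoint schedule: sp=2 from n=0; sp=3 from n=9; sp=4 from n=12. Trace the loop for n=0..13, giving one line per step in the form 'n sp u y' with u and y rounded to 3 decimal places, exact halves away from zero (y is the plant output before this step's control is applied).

(exact arithmetic carried between steps; '≈' marks a value shown rounded to 6 d.p. or computed from one; I and e_prev carry over from the previous line; the table rounds u and y to 3 d.p., halves away from zero)
n=0: y=0, sp=2, e=sp−y=2; I=2, D=e−e_prev=2; u=1/2·2+5/4·2+1/4·2=4; next y=3/10·0+1·4=4
n=1: y=4, sp=2, e=sp−y=-2; I=0, D=e−e_prev=-4; u=1/2·(-2)+5/4·0+1/4·(-4)=-2; next y=3/10·4+1·(-2)=-0.8
n=2: y=-0.8, sp=2, e=sp−y=2.8; I=2.8, D=e−e_prev=4.8; u=1/2·2.8+5/4·2.8+1/4·4.8=6.1; next y=3/10·(-0.8)+1·6.1=5.86
n=3: y=5.86, sp=2, e=sp−y=-3.86; I=-1.06, D=e−e_prev=-6.66; u=1/2·(-3.86)+5/4·(-1.06)+1/4·(-6.66)=-4.92; next y=3/10·5.86+1·(-4.92)=-3.162
n=4: y=-3.162, sp=2, e=sp−y=5.162; I=4.102, D=e−e_prev=9.022; u=1/2·5.162+5/4·4.102+1/4·9.022=9.964; next y=3/10·(-3.162)+1·9.964=9.0154
n=5: y=9.0154, sp=2, e=sp−y=-7.0154; I=-2.9134, D=e−e_prev=-12.1774; u=1/2·(-7.0154)+5/4·(-2.9134)+1/4·(-12.1774)=-10.1938; next y=3/10·9.0154+1·(-10.1938)=-7.48918
n=6: y=-7.48918, sp=2, e=sp−y=9.48918; I=6.57578, D=e−e_prev=16.50458; u=1/2·9.48918+5/4·6.57578+1/4·16.50458=17.09046; next y=3/10·(-7.48918)+1·17.09046=14.843706
n=7: y=14.843706, sp=2, e=sp−y=-12.843706; I=-6.267926, D=e−e_prev=-22.332886; u=1/2·(-12.843706)+5/4·(-6.267926)+1/4·(-22.332886)=-19.839982; next y=3/10·14.843706+1·(-19.839982)≈-15.386870
n=8: y≈-15.386870, sp=2, e=sp−y≈17.386870; I≈11.118944, D=e−e_prev≈30.230576; u=1/2·17.386870+5/4·11.118944+1/4·30.230576≈30.149759; next y=3/10·(-15.386870)+1·30.149759≈25.533698
n=9: y≈25.533698, sp=3, e=sp−y≈-22.533698; I≈-11.414754, D=e−e_prev≈-39.920569; u=1/2·(-22.533698)+5/4·(-11.414754)+1/4·(-39.920569)≈-35.515434; next y=3/10·25.533698+1·(-35.515434)≈-27.855324
n=10: y≈-27.855324, sp=3, e=sp−y≈30.855324; I≈19.440570, D=e−e_prev≈53.389023; u=1/2·30.855324+5/4·19.440570+1/4·53.389023≈53.075631; next y=3/10·(-27.855324)+1·53.075631≈44.719034
n=11: y≈44.719034, sp=3, e=sp−y≈-41.719034; I≈-22.278463, D=e−e_prev≈-72.574358; u=1/2·(-41.719034)+5/4·(-22.278463)+1/4·(-72.574358)≈-66.851185; next y=3/10·44.719034+1·(-66.851185)≈-53.435475
n=12: y≈-53.435475, sp=4, e=sp−y≈57.435475; I≈35.157012, D=e−e_prev≈99.154509; u=1/2·57.435475+5/4·35.157012+1/4·99.154509≈97.452630; next y=3/10·(-53.435475)+1·97.452630≈81.421987
n=13: y≈81.421987, sp=4, e=sp−y≈-77.421987; I≈-42.264975, D=e−e_prev≈-134.857462; u=1/2·(-77.421987)+5/4·(-42.264975)+1/4·(-134.857462)≈-125.256578; next y=3/10·81.421987+1·(-125.256578)≈-100.829982

0 2 4.000 0.000
1 2 -2.000 4.000
2 2 6.100 -0.800
3 2 -4.920 5.860
4 2 9.964 -3.162
5 2 -10.194 9.015
6 2 17.090 -7.489
7 2 -19.840 14.844
8 2 30.150 -15.387
9 3 -35.515 25.534
10 3 53.076 -27.855
11 3 -66.851 44.719
12 4 97.453 -53.435
13 4 -125.257 81.422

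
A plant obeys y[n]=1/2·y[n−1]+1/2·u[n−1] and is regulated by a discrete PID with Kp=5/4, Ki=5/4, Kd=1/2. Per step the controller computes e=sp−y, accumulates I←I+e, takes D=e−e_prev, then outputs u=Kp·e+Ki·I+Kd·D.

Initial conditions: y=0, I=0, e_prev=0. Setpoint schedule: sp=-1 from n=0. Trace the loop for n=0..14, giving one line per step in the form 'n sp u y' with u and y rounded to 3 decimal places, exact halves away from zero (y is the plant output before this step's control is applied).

(exact arithmetic carried between steps; '≈' marks a value shown rounded to 6 d.p. or computed from one; I and e_prev carry over from the previous line; the table rounds u and y to 3 d.p., halves away from zero)
n=0: y=0, sp=-1, e=sp−y=-1; I=-1, D=e−e_prev=-1; u=5/4·(-1)+5/4·(-1)+1/2·(-1)=-3; next y=1/2·0+1/2·(-3)=-1.5
n=1: y=-1.5, sp=-1, e=sp−y=0.5; I=-0.5, D=e−e_prev=1.5; u=5/4·0.5+5/4·(-0.5)+1/2·1.5=0.75; next y=1/2·(-1.5)+1/2·0.75=-0.375
n=2: y=-0.375, sp=-1, e=sp−y=-0.625; I=-1.125, D=e−e_prev=-1.125; u=5/4·(-0.625)+5/4·(-1.125)+1/2·(-1.125)=-2.75; next y=1/2·(-0.375)+1/2·(-2.75)=-1.5625
n=3: y=-1.5625, sp=-1, e=sp−y=0.5625; I=-0.5625, D=e−e_prev=1.1875; u=5/4·0.5625+5/4·(-0.5625)+1/2·1.1875=0.59375; next y=1/2·(-1.5625)+1/2·0.59375=-0.484375
n=4: y=-0.484375, sp=-1, e=sp−y=-0.515625; I=-1.078125, D=e−e_prev=-1.078125; u=5/4·(-0.515625)+5/4·(-1.078125)+1/2·(-1.078125)=-2.53125; next y=1/2·(-0.484375)+1/2·(-2.53125)≈-1.507813
n=5: y≈-1.507813, sp=-1, e=sp−y≈0.507813; I≈-0.570313, D=e−e_prev≈1.023438; u=5/4·0.507813+5/4·(-0.570313)+1/2·1.023438≈0.433594; next y=1/2·(-1.507813)+1/2·0.433594≈-0.537109
n=6: y≈-0.537109, sp=-1, e=sp−y≈-0.462891; I≈-1.033203, D=e−e_prev≈-0.970703; u=5/4·(-0.462891)+5/4·(-1.033203)+1/2·(-0.970703)≈-2.355469; next y=1/2·(-0.537109)+1/2·(-2.355469)≈-1.446289
n=7: y≈-1.446289, sp=-1, e=sp−y≈0.446289; I≈-0.586914, D=e−e_prev≈0.909180; u=5/4·0.446289+5/4·(-0.586914)+1/2·0.909180≈0.278809; next y=1/2·(-1.446289)+1/2·0.278809≈-0.583740
n=8: y≈-0.583740, sp=-1, e=sp−y≈-0.416260; I≈-1.003174, D=e−e_prev≈-0.862549; u=5/4·(-0.416260)+5/4·(-1.003174)+1/2·(-0.862549)≈-2.205566; next y=1/2·(-0.583740)+1/2·(-2.205566)≈-1.394653
n=9: y≈-1.394653, sp=-1, e=sp−y≈0.394653; I≈-0.608521, D=e−e_prev≈0.810913; u=5/4·0.394653+5/4·(-0.608521)+1/2·0.810913≈0.138123; next y=1/2·(-1.394653)+1/2·0.138123≈-0.628265
n=10: y≈-0.628265, sp=-1, e=sp−y≈-0.371735; I≈-0.980255, D=e−e_prev≈-0.766388; u=5/4·(-0.371735)+5/4·(-0.980255)+1/2·(-0.766388)≈-2.073181; next y=1/2·(-0.628265)+1/2·(-2.073181)≈-1.350723
n=11: y≈-1.350723, sp=-1, e=sp−y≈0.350723; I≈-0.629532, D=e−e_prev≈0.722458; u=5/4·0.350723+5/4·(-0.629532)+1/2·0.722458≈0.012718; next y=1/2·(-1.350723)+1/2·0.012718≈-0.669003
n=12: y≈-0.669003, sp=-1, e=sp−y≈-0.330997; I≈-0.960529, D=e−e_prev≈-0.681721; u=5/4·(-0.330997)+5/4·(-0.960529)+1/2·(-0.681721)≈-1.955269; next y=1/2·(-0.669003)+1/2·(-1.955269)≈-1.312136
n=13: y≈-1.312136, sp=-1, e=sp−y≈0.312136; I≈-0.648394, D=e−e_prev≈0.643133; u=5/4·0.312136+5/4·(-0.648394)+1/2·0.643133≈-0.098756; next y=1/2·(-1.312136)+1/2·(-0.098756)≈-0.705446
n=14: y≈-0.705446, sp=-1, e=sp−y≈-0.294554; I≈-0.942948, D=e−e_prev≈-0.606690; u=5/4·(-0.294554)+5/4·(-0.942948)+1/2·(-0.606690)≈-1.850223; next y=1/2·(-0.705446)+1/2·(-1.850223)≈-1.277834

0 -1 -3.000 0.000
1 -1 0.750 -1.500
2 -1 -2.750 -0.375
3 -1 0.594 -1.563
4 -1 -2.531 -0.484
5 -1 0.434 -1.508
6 -1 -2.355 -0.537
7 -1 0.279 -1.446
8 -1 -2.206 -0.584
9 -1 0.138 -1.395
10 -1 -2.073 -0.628
11 -1 0.013 -1.351
12 -1 -1.955 -0.669
13 -1 -0.099 -1.312
14 -1 -1.850 -0.705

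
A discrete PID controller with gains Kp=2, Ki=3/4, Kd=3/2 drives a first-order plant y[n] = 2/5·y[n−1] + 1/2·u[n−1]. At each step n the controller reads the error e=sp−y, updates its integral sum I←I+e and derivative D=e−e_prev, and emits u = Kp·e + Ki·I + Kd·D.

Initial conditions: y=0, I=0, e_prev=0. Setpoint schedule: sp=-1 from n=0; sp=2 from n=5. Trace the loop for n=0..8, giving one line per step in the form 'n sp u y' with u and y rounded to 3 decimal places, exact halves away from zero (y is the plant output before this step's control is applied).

0 -1 -4.250 0.000
1 -1 5.531 -2.125
2 -1 -13.985 1.916
3 -1 24.492 -6.226
4 -1 -51.724 9.756
5 2 111.723 -21.960
6 2 -215.789 47.078
7 2 432.558 -89.064
8 2 -849.654 180.654

(exact arithmetic carried between steps; '≈' marks a value shown rounded to 6 d.p. or computed from one; I and e_prev carry over from the previous line; the table rounds u and y to 3 d.p., halves away from zero)
n=0: y=0, sp=-1, e=sp−y=-1; I=-1, D=e−e_prev=-1; u=2·(-1)+3/4·(-1)+3/2·(-1)=-4.25; next y=2/5·0+1/2·(-4.25)=-2.125
n=1: y=-2.125, sp=-1, e=sp−y=1.125; I=0.125, D=e−e_prev=2.125; u=2·1.125+3/4·0.125+3/2·2.125=5.53125; next y=2/5·(-2.125)+1/2·5.53125=1.915625
n=2: y=1.915625, sp=-1, e=sp−y=-2.915625; I=-2.790625, D=e−e_prev=-4.040625; u=2·(-2.915625)+3/4·(-2.790625)+3/2·(-4.040625)≈-13.985156; next y=2/5·1.915625+1/2·(-13.985156)≈-6.226328
n=3: y≈-6.226328, sp=-1, e=sp−y≈5.226328; I≈2.435703, D=e−e_prev≈8.141953; u=2·5.226328+3/4·2.435703+3/2·8.141953≈24.492363; next y=2/5·(-6.226328)+1/2·24.492363≈9.755650
n=4: y≈9.755650, sp=-1, e=sp−y≈-10.755650; I≈-8.319947, D=e−e_prev≈-15.981979; u=2·(-10.755650)+3/4·(-8.319947)+3/2·(-15.981979)≈-51.724229; next y=2/5·9.755650+1/2·(-51.724229)≈-21.959854
n=5: y≈-21.959854, sp=2, e=sp−y≈23.959854; I≈15.639907, D=e−e_prev≈34.715505; u=2·23.959854+3/4·15.639907+3/2·34.715505≈111.722896; next y=2/5·(-21.959854)+1/2·111.722896≈47.077506
n=6: y≈47.077506, sp=2, e=sp−y≈-45.077506; I≈-29.437599, D=e−e_prev≈-69.037361; u=2·(-45.077506)+3/4·(-29.437599)+3/2·(-69.037361)≈-215.789253; next y=2/5·47.077506+1/2·(-215.789253)≈-89.063624
n=7: y≈-89.063624, sp=2, e=sp−y≈91.063624; I≈61.626025, D=e−e_prev≈136.141130; u=2·91.063624+3/4·61.626025+3/2·136.141130≈432.558462; next y=2/5·(-89.063624)+1/2·432.558462≈180.653781
n=8: y≈180.653781, sp=2, e=sp−y≈-178.653781; I≈-117.027757, D=e−e_prev≈-269.717405; u=2·(-178.653781)+3/4·(-117.027757)+3/2·(-269.717405)≈-849.654488; next y=2/5·180.653781+1/2·(-849.654488)≈-352.565732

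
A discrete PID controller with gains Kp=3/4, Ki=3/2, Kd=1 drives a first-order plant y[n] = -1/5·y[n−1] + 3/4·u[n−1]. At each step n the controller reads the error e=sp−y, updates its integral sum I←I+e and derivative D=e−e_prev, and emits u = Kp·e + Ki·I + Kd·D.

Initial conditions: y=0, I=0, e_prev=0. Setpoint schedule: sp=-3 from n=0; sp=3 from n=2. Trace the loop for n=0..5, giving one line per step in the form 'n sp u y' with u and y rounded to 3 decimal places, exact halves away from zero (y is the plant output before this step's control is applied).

0 -3 -9.750 0.000
1 -3 12.516 -7.313
2 3 -27.854 10.849
3 3 82.740 -23.060
4 3 -203.692 66.667
5 3 547.034 -166.102

(exact arithmetic carried between steps; '≈' marks a value shown rounded to 6 d.p. or computed from one; I and e_prev carry over from the previous line; the table rounds u and y to 3 d.p., halves away from zero)
n=0: y=0, sp=-3, e=sp−y=-3; I=-3, D=e−e_prev=-3; u=3/4·(-3)+3/2·(-3)+1·(-3)=-9.75; next y=-1/5·0+3/4·(-9.75)=-7.3125
n=1: y=-7.3125, sp=-3, e=sp−y=4.3125; I=1.3125, D=e−e_prev=7.3125; u=3/4·4.3125+3/2·1.3125+1·7.3125=12.515625; next y=-1/5·(-7.3125)+3/4·12.515625≈10.849219
n=2: y≈10.849219, sp=3, e=sp−y≈-7.849219; I≈-6.536719, D=e−e_prev≈-12.161719; u=3/4·(-7.849219)+3/2·(-6.536719)+1·(-12.161719)≈-27.853711; next y=-1/5·10.849219+3/4·(-27.853711)≈-23.060127
n=3: y≈-23.060127, sp=3, e=sp−y≈26.060127; I≈19.523408, D=e−e_prev≈33.909346; u=3/4·26.060127+3/2·19.523408+1·33.909346≈82.739553; next y=-1/5·(-23.060127)+3/4·82.739553≈66.666690
n=4: y≈66.666690, sp=3, e=sp−y≈-63.666690; I≈-44.143282, D=e−e_prev≈-89.726817; u=3/4·(-63.666690)+3/2·(-44.143282)+1·(-89.726817)≈-203.691758; next y=-1/5·66.666690+3/4·(-203.691758)≈-166.102157
n=5: y≈-166.102157, sp=3, e=sp−y≈169.102157; I≈124.958875, D=e−e_prev≈232.768847; u=3/4·169.102157+3/2·124.958875+1·232.768847≈547.033776; next y=-1/5·(-166.102157)+3/4·547.033776≈443.495764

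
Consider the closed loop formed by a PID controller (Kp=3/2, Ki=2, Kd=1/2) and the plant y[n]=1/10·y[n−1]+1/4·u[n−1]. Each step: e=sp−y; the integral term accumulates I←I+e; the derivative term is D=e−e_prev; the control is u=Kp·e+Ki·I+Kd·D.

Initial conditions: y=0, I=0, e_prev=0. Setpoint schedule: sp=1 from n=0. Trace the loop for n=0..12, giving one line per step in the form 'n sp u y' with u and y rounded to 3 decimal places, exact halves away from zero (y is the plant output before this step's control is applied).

0 1 4.000 0.000
1 1 1.500 1.000
2 1 4.100 0.475
3 1 2.498 1.073
4 1 4.015 0.732
5 1 3.000 1.077
6 1 3.896 0.858
7 1 3.263 1.060
8 1 3.796 0.922
9 1 3.406 1.041
10 1 3.726 0.956
11 1 3.486 1.027
12 1 3.679 0.974

(exact arithmetic carried between steps; '≈' marks a value shown rounded to 6 d.p. or computed from one; I and e_prev carry over from the previous line; the table rounds u and y to 3 d.p., halves away from zero)
n=0: y=0, sp=1, e=sp−y=1; I=1, D=e−e_prev=1; u=3/2·1+2·1+1/2·1=4; next y=1/10·0+1/4·4=1
n=1: y=1, sp=1, e=sp−y=0; I=1, D=e−e_prev=-1; u=3/2·0+2·1+1/2·(-1)=1.5; next y=1/10·1+1/4·1.5=0.475
n=2: y=0.475, sp=1, e=sp−y=0.525; I=1.525, D=e−e_prev=0.525; u=3/2·0.525+2·1.525+1/2·0.525=4.1; next y=1/10·0.475+1/4·4.1=1.0725
n=3: y=1.0725, sp=1, e=sp−y=-0.0725; I=1.4525, D=e−e_prev=-0.5975; u=3/2·(-0.0725)+2·1.4525+1/2·(-0.5975)=2.4975; next y=1/10·1.0725+1/4·2.4975=0.731625
n=4: y=0.731625, sp=1, e=sp−y=0.268375; I=1.720875, D=e−e_prev=0.340875; u=3/2·0.268375+2·1.720875+1/2·0.340875=4.01475; next y=1/10·0.731625+1/4·4.01475=1.07685
n=5: y=1.07685, sp=1, e=sp−y=-0.07685; I=1.644025, D=e−e_prev=-0.345225; u=3/2·(-0.07685)+2·1.644025+1/2·(-0.345225)≈3.000163; next y=1/10·1.07685+1/4·3.000163≈0.857726
n=6: y≈0.857726, sp=1, e=sp−y≈0.142274; I≈1.786299, D=e−e_prev≈0.219124; u=3/2·0.142274+2·1.786299+1/2·0.219124≈3.895573; next y=1/10·0.857726+1/4·3.895573≈1.059666
n=7: y≈1.059666, sp=1, e=sp−y≈-0.059666; I≈1.726634, D=e−e_prev≈-0.201940; u=3/2·(-0.059666)+2·1.726634+1/2·(-0.201940)≈3.262799; next y=1/10·1.059666+1/4·3.262799≈0.921666
n=8: y≈0.921666, sp=1, e=sp−y≈0.078334; I≈1.804967, D=e−e_prev≈0.137999; u=3/2·0.078334+2·1.804967+1/2·0.137999≈3.796435; next y=1/10·0.921666+1/4·3.796435≈1.041275
n=9: y≈1.041275, sp=1, e=sp−y≈-0.041275; I≈1.763692, D=e−e_prev≈-0.119609; u=3/2·(-0.041275)+2·1.763692+1/2·(-0.119609)≈3.405666; next y=1/10·1.041275+1/4·3.405666≈0.955544
n=10: y≈0.955544, sp=1, e=sp−y≈0.044456; I≈1.808148, D=e−e_prev≈0.085731; u=3/2·0.044456+2·1.808148+1/2·0.085731≈3.725845; next y=1/10·0.955544+1/4·3.725845≈1.027016
n=11: y≈1.027016, sp=1, e=sp−y≈-0.027016; I≈1.781132, D=e−e_prev≈-0.071472; u=3/2·(-0.027016)+2·1.781132+1/2·(-0.071472)≈3.486005; next y=1/10·1.027016+1/4·3.486005≈0.974203
n=12: y≈0.974203, sp=1, e=sp−y≈0.025797; I≈1.806929, D=e−e_prev≈0.052813; u=3/2·0.025797+2·1.806929+1/2·0.052813≈3.678961; next y=1/10·0.974203+1/4·3.678961≈1.017161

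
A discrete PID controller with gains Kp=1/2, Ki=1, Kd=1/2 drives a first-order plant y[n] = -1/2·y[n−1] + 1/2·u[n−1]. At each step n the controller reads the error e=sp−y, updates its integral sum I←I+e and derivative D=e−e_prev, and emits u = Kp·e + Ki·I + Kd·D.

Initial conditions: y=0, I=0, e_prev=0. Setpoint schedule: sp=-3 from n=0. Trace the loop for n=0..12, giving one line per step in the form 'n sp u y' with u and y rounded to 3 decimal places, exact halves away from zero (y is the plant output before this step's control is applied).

0 -3 -6.000 0.000
1 -3 -1.500 -3.000
2 -3 -10.500 0.750
3 -3 0.375 -5.625
4 -3 -17.438 3.000
5 -3 7.313 -10.219
6 -3 -30.047 8.766
7 -3 24.023 -19.406
8 -3 -55.898 21.715
9 -3 60.990 -38.807
10 -3 -110.874 49.898
11 -3 141.149 -80.386
12 -3 -228.915 110.768

(exact arithmetic carried between steps; '≈' marks a value shown rounded to 6 d.p. or computed from one; I and e_prev carry over from the previous line; the table rounds u and y to 3 d.p., halves away from zero)
n=0: y=0, sp=-3, e=sp−y=-3; I=-3, D=e−e_prev=-3; u=1/2·(-3)+1·(-3)+1/2·(-3)=-6; next y=-1/2·0+1/2·(-6)=-3
n=1: y=-3, sp=-3, e=sp−y=0; I=-3, D=e−e_prev=3; u=1/2·0+1·(-3)+1/2·3=-1.5; next y=-1/2·(-3)+1/2·(-1.5)=0.75
n=2: y=0.75, sp=-3, e=sp−y=-3.75; I=-6.75, D=e−e_prev=-3.75; u=1/2·(-3.75)+1·(-6.75)+1/2·(-3.75)=-10.5; next y=-1/2·0.75+1/2·(-10.5)=-5.625
n=3: y=-5.625, sp=-3, e=sp−y=2.625; I=-4.125, D=e−e_prev=6.375; u=1/2·2.625+1·(-4.125)+1/2·6.375=0.375; next y=-1/2·(-5.625)+1/2·0.375=3
n=4: y=3, sp=-3, e=sp−y=-6; I=-10.125, D=e−e_prev=-8.625; u=1/2·(-6)+1·(-10.125)+1/2·(-8.625)=-17.4375; next y=-1/2·3+1/2·(-17.4375)=-10.21875
n=5: y=-10.21875, sp=-3, e=sp−y=7.21875; I=-2.90625, D=e−e_prev=13.21875; u=1/2·7.21875+1·(-2.90625)+1/2·13.21875=7.3125; next y=-1/2·(-10.21875)+1/2·7.3125=8.765625
n=6: y=8.765625, sp=-3, e=sp−y=-11.765625; I=-14.671875, D=e−e_prev=-18.984375; u=1/2·(-11.765625)+1·(-14.671875)+1/2·(-18.984375)=-30.046875; next y=-1/2·8.765625+1/2·(-30.046875)=-19.40625
n=7: y=-19.40625, sp=-3, e=sp−y=16.40625; I=1.734375, D=e−e_prev=28.171875; u=1/2·16.40625+1·1.734375+1/2·28.171875≈24.023438; next y=-1/2·(-19.40625)+1/2·24.023438≈21.714844
n=8: y≈21.714844, sp=-3, e=sp−y≈-24.714844; I≈-22.980469, D=e−e_prev≈-41.121094; u=1/2·(-24.714844)+1·(-22.980469)+1/2·(-41.121094)≈-55.898438; next y=-1/2·21.714844+1/2·(-55.898438)≈-38.806641
n=9: y≈-38.806641, sp=-3, e=sp−y≈35.806641; I≈12.826172, D=e−e_prev≈60.521484; u=1/2·35.806641+1·12.826172+1/2·60.521484≈60.990234; next y=-1/2·(-38.806641)+1/2·60.990234≈49.898438
n=10: y≈49.898438, sp=-3, e=sp−y≈-52.898438; I≈-40.072266, D=e−e_prev≈-88.705078; u=1/2·(-52.898438)+1·(-40.072266)+1/2·(-88.705078)≈-110.874023; next y=-1/2·49.898438+1/2·(-110.874023)≈-80.386230
n=11: y≈-80.386230, sp=-3, e=sp−y≈77.386230; I≈37.313965, D=e−e_prev≈130.284668; u=1/2·77.386230+1·37.313965+1/2·130.284668≈141.149414; next y=-1/2·(-80.386230)+1/2·141.149414≈110.767822
n=12: y≈110.767822, sp=-3, e=sp−y≈-113.767822; I≈-76.453857, D=e−e_prev≈-191.154053; u=1/2·(-113.767822)+1·(-76.453857)+1/2·(-191.154053)≈-228.914795; next y=-1/2·110.767822+1/2·(-228.914795)≈-169.841309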